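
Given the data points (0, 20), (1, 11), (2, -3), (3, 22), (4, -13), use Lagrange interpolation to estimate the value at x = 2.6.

Lagrange interpolation formula:
P(x) = Σ yᵢ × Lᵢ(x)
where Lᵢ(x) = Π_{j≠i} (x - xⱼ)/(xᵢ - xⱼ)

L_0(2.6) = (2.6 - 1)/(0 - 1) × (2.6 - 2)/(0 - 2) × (2.6 - 3)/(0 - 3) × (2.6 - 4)/(0 - 4) = 0.022400
L_1(2.6) = (2.6 - 0)/(1 - 0) × (2.6 - 2)/(1 - 2) × (2.6 - 3)/(1 - 3) × (2.6 - 4)/(1 - 4) = -0.145600
L_2(2.6) = (2.6 - 0)/(2 - 0) × (2.6 - 1)/(2 - 1) × (2.6 - 3)/(2 - 3) × (2.6 - 4)/(2 - 4) = 0.582400
L_3(2.6) = (2.6 - 0)/(3 - 0) × (2.6 - 1)/(3 - 1) × (2.6 - 2)/(3 - 2) × (2.6 - 4)/(3 - 4) = 0.582400
L_4(2.6) = (2.6 - 0)/(4 - 0) × (2.6 - 1)/(4 - 1) × (2.6 - 2)/(4 - 2) × (2.6 - 3)/(4 - 3) = -0.041600

P(2.6) = 20×L_0(2.6) + 11×L_1(2.6) + (-3)×L_2(2.6) + 22×L_3(2.6) + (-13)×L_4(2.6)
P(2.6) = 10.452800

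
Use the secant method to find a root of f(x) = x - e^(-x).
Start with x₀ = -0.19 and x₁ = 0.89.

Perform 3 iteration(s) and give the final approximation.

f(x) = x - e^(-x)
x₀ = -0.19, x₁ = 0.89

Secant formula: x_{n+1} = x_n - f(x_n)(x_n - x_{n-1})/(f(x_n) - f(x_{n-1}))

Iteration 1:
  f(-0.190000) = -1.399250
  f(0.890000) = 0.479344
  x_2 = 0.890000 - 0.479344×(0.890000 - (-0.190000))/(0.479344 - (-1.399250))
       = 0.614426
Iteration 2:
  f(0.890000) = 0.479344
  f(0.614426) = 0.073475
  x_3 = 0.614426 - 0.073475×(0.614426 - 0.890000)/(0.073475 - 0.479344)
       = 0.564539
Iteration 3:
  f(0.614426) = 0.073475
  f(0.564539) = -0.004084
  x_4 = 0.564539 - (-0.004084)×(0.564539 - 0.614426)/(-0.004084 - 0.073475)
       = 0.567165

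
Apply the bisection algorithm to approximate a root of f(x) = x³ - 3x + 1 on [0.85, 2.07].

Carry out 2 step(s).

f(x) = x³ - 3x + 1
Initial interval: [0.85, 2.07]

Iteration 1:
  c_1 = (0.850000 + 2.070000)/2 = 1.460000
  f(c_1) = f(1.460000) = -0.267864
  f(a) × f(c) ≥ 0, new interval: [1.460000, 2.070000]
Iteration 2:
  c_2 = (1.460000 + 2.070000)/2 = 1.765000
  f(c_2) = f(1.765000) = 1.203372
  f(a) × f(c) < 0, new interval: [1.460000, 1.765000]

After 2 iteration(s), the approximation is c_2 = 1.765000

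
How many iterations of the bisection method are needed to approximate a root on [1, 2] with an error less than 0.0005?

We need (b-a)/2^n ≤ 0.0005
(2 - 1)/2^n ≤ 0.0005
1/2^n ≤ 0.0005
2^n ≥ 2000
n ≥ log₂(2000) = 10.97
n ≥ 11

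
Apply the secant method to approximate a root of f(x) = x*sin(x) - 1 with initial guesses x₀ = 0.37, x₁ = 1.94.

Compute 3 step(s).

f(x) = x*sin(x) - 1
x₀ = 0.37, x₁ = 1.94

Secant formula: x_{n+1} = x_n - f(x_n)(x_n - x_{n-1})/(f(x_n) - f(x_{n-1}))

Iteration 1:
  f(0.370000) = -0.866202
  f(1.940000) = 0.809273
  x_2 = 1.940000 - 0.809273×(1.940000 - 0.370000)/(0.809273 - (-0.866202))
       = 1.181673
Iteration 2:
  f(1.940000) = 0.809273
  f(1.181673) = 0.093333
  x_3 = 1.181673 - 0.093333×(1.181673 - 1.940000)/(0.093333 - 0.809273)
       = 1.082814
Iteration 3:
  f(1.181673) = 0.093333
  f(1.082814) = -0.043572
  x_4 = 1.082814 - (-0.043572)×(1.082814 - 1.181673)/(-0.043572 - 0.093333)
       = 1.114277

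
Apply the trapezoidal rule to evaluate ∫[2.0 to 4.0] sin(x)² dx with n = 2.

f(x) = sin(x)²
a = 2.0, b = 4.0, n = 2
h = (b - a)/n = 1.000000

Trapezoidal rule: (h/2)[f(x₀) + 2f(x₁) + 2f(x₂) + ... + f(xₙ)]

x_0 = 2.0000, f(x_0) = 0.826822, coefficient = 1
x_1 = 3.0000, f(x_1) = 0.019915, coefficient = 2
x_2 = 4.0000, f(x_2) = 0.572750, coefficient = 1

I ≈ (1.000000/2) × 1.439402 = 0.719701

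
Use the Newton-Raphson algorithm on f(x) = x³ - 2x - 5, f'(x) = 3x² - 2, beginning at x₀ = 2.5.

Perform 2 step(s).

f(x) = x³ - 2x - 5
f'(x) = 3x² - 2
x₀ = 2.5

Newton-Raphson formula: x_{n+1} = x_n - f(x_n)/f'(x_n)

Iteration 1:
  f(2.500000) = 5.625000
  f'(2.500000) = 16.750000
  x_1 = 2.500000 - 5.625000/16.750000 = 2.164179
Iteration 2:
  f(2.164179) = 0.807945
  f'(2.164179) = 12.051014
  x_2 = 2.164179 - 0.807945/12.051014 = 2.097135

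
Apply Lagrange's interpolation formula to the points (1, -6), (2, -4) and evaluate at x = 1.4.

Lagrange interpolation formula:
P(x) = Σ yᵢ × Lᵢ(x)
where Lᵢ(x) = Π_{j≠i} (x - xⱼ)/(xᵢ - xⱼ)

L_0(1.4) = (1.4 - 2)/(1 - 2) = 0.600000
L_1(1.4) = (1.4 - 1)/(2 - 1) = 0.400000

P(1.4) = (-6)×L_0(1.4) + (-4)×L_1(1.4)
P(1.4) = -5.200000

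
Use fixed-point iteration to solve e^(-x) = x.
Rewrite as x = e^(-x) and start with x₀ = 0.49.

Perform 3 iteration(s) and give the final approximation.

Equation: e^(-x) = x
Fixed-point form: x = e^(-x)
x₀ = 0.49

x_1 = g(0.490000) = 0.612626
x_2 = g(0.612626) = 0.541926
x_3 = g(0.541926) = 0.581627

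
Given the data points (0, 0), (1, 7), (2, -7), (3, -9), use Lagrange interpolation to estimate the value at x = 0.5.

Lagrange interpolation formula:
P(x) = Σ yᵢ × Lᵢ(x)
where Lᵢ(x) = Π_{j≠i} (x - xⱼ)/(xᵢ - xⱼ)

L_0(0.5) = (0.5 - 1)/(0 - 1) × (0.5 - 2)/(0 - 2) × (0.5 - 3)/(0 - 3) = 0.312500
L_1(0.5) = (0.5 - 0)/(1 - 0) × (0.5 - 2)/(1 - 2) × (0.5 - 3)/(1 - 3) = 0.937500
L_2(0.5) = (0.5 - 0)/(2 - 0) × (0.5 - 1)/(2 - 1) × (0.5 - 3)/(2 - 3) = -0.312500
L_3(0.5) = (0.5 - 0)/(3 - 0) × (0.5 - 1)/(3 - 1) × (0.5 - 2)/(3 - 2) = 0.062500

P(0.5) = 0×L_0(0.5) + 7×L_1(0.5) + (-7)×L_2(0.5) + (-9)×L_3(0.5)
P(0.5) = 8.187500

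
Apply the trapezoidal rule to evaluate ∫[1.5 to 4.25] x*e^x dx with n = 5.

f(x) = x*e^x
a = 1.5, b = 4.25, n = 5
h = (b - a)/n = 0.550000

Trapezoidal rule: (h/2)[f(x₀) + 2f(x₁) + 2f(x₂) + ... + f(xₙ)]

x_0 = 1.5000, f(x_0) = 6.722534, coefficient = 1
x_1 = 2.0500, f(x_1) = 15.924197, coefficient = 2
x_2 = 2.6000, f(x_2) = 35.005719, coefficient = 2
x_3 = 3.1500, f(x_3) = 73.508603, coefficient = 2
x_4 = 3.7000, f(x_4) = 149.655026, coefficient = 2
x_5 = 4.2500, f(x_5) = 297.948002, coefficient = 1

I ≈ (0.550000/2) × 852.857628 = 234.535848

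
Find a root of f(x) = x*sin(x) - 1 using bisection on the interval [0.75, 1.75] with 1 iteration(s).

f(x) = x*sin(x) - 1
Initial interval: [0.75, 1.75]

Iteration 1:
  c_1 = (0.750000 + 1.750000)/2 = 1.250000
  f(c_1) = f(1.250000) = 0.186231
  f(a) × f(c) < 0, new interval: [0.750000, 1.250000]

After 1 iteration(s), the approximation is c_1 = 1.250000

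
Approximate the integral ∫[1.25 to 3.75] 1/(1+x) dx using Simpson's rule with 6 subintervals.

f(x) = 1/(1+x)
a = 1.25, b = 3.75, n = 6
h = (b - a)/n = 0.416667

Simpson's rule: (h/3)[f(x₀) + 4f(x₁) + 2f(x₂) + ... + f(xₙ)]

x_0 = 1.2500, f(x_0) = 0.444444, coefficient = 1
x_1 = 1.6667, f(x_1) = 0.375000, coefficient = 4
x_2 = 2.0833, f(x_2) = 0.324324, coefficient = 2
x_3 = 2.5000, f(x_3) = 0.285714, coefficient = 4
x_4 = 2.9167, f(x_4) = 0.255319, coefficient = 2
x_5 = 3.3333, f(x_5) = 0.230769, coefficient = 4
x_6 = 3.7500, f(x_6) = 0.210526, coefficient = 1

I ≈ (0.416667/3) × 5.380192 = 0.747249
Exact value: 0.747214
Error: 0.000034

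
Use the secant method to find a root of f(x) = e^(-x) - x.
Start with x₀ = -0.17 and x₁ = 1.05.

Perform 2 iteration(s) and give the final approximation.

f(x) = e^(-x) - x
x₀ = -0.17, x₁ = 1.05

Secant formula: x_{n+1} = x_n - f(x_n)(x_n - x_{n-1})/(f(x_n) - f(x_{n-1}))

Iteration 1:
  f(-0.170000) = 1.355305
  f(1.050000) = -0.700062
  x_2 = 1.050000 - (-0.700062)×(1.050000 - (-0.170000))/(-0.700062 - 1.355305)
       = 0.634465
Iteration 2:
  f(1.050000) = -0.700062
  f(0.634465) = -0.104247
  x_3 = 0.634465 - (-0.104247)×(0.634465 - 1.050000)/(-0.104247 - (-0.700062))
       = 0.561762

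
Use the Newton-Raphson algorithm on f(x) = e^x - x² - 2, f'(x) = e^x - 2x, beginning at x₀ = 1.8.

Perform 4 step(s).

f(x) = e^x - x² - 2
f'(x) = e^x - 2x
x₀ = 1.8

Newton-Raphson formula: x_{n+1} = x_n - f(x_n)/f'(x_n)

Iteration 1:
  f(1.800000) = 0.809647
  f'(1.800000) = 2.449647
  x_1 = 1.800000 - 0.809647/2.449647 = 1.469484
Iteration 2:
  f(1.469484) = 0.187608
  f'(1.469484) = 1.408024
  x_2 = 1.469484 - 0.187608/1.408024 = 1.336242
Iteration 3:
  f(1.336242) = 0.019175
  f'(1.336242) = 1.132234
  x_3 = 1.336242 - 0.019175/1.132234 = 1.319306
Iteration 4:
  f(1.319306) = 0.000256
  f'(1.319306) = 1.102212
  x_4 = 1.319306 - 0.000256/1.102212 = 1.319074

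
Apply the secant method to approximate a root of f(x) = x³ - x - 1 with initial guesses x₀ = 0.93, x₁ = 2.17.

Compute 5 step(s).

f(x) = x³ - x - 1
x₀ = 0.93, x₁ = 2.17

Secant formula: x_{n+1} = x_n - f(x_n)(x_n - x_{n-1})/(f(x_n) - f(x_{n-1}))

Iteration 1:
  f(0.930000) = -1.125643
  f(2.170000) = 7.048313
  x_2 = 2.170000 - 7.048313×(2.170000 - 0.930000)/(7.048313 - (-1.125643))
       = 1.100762
Iteration 2:
  f(2.170000) = 7.048313
  f(1.100762) = -0.766995
  x_3 = 1.100762 - (-0.766995)×(1.100762 - 2.170000)/(-0.766995 - 7.048313)
       = 1.205697
Iteration 3:
  f(1.100762) = -0.766995
  f(1.205697) = -0.452970
  x_4 = 1.205697 - (-0.452970)×(1.205697 - 1.100762)/(-0.452970 - (-0.766995))
       = 1.357062
Iteration 4:
  f(1.205697) = -0.452970
  f(1.357062) = 0.142126
  x_5 = 1.357062 - 0.142126×(1.357062 - 1.205697)/(0.142126 - (-0.452970))
       = 1.320911
Iteration 5:
  f(1.357062) = 0.142126
  f(1.320911) = -0.016176
  x_6 = 1.320911 - (-0.016176)×(1.320911 - 1.357062)/(-0.016176 - 0.142126)
       = 1.324605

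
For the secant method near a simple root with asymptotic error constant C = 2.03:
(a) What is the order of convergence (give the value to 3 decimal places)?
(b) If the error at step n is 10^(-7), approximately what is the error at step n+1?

(a) Secant method has superlinear convergence with order φ = (1+√5)/2 ≈ 1.618.
    This means |e_{n+1}| ≈ C|e_n|^1.618.

(b) With |e_n| = 10^(-7) and C = 2.03:
    |e_{n+1}| ≈ 2.03 × (10^(-7))^1.618 = 2.03 × 10^(-11.33)

(a) ≈ 1.618 (golden ratio); (b) |e_{n+1}| ≈ 9.578e-12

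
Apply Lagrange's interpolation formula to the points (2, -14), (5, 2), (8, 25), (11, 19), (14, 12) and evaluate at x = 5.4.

Lagrange interpolation formula:
P(x) = Σ yᵢ × Lᵢ(x)
where Lᵢ(x) = Π_{j≠i} (x - xⱼ)/(xᵢ - xⱼ)

L_0(5.4) = (5.4 - 5)/(2 - 5) × (5.4 - 8)/(2 - 8) × (5.4 - 11)/(2 - 11) × (5.4 - 14)/(2 - 14) = -0.025765
L_1(5.4) = (5.4 - 2)/(5 - 2) × (5.4 - 8)/(5 - 8) × (5.4 - 11)/(5 - 11) × (5.4 - 14)/(5 - 14) = 0.875997
L_2(5.4) = (5.4 - 2)/(8 - 2) × (5.4 - 5)/(8 - 5) × (5.4 - 11)/(8 - 11) × (5.4 - 14)/(8 - 14) = 0.202153
L_3(5.4) = (5.4 - 2)/(11 - 2) × (5.4 - 5)/(11 - 5) × (5.4 - 8)/(11 - 8) × (5.4 - 14)/(11 - 14) = -0.062571
L_4(5.4) = (5.4 - 2)/(14 - 2) × (5.4 - 5)/(14 - 5) × (5.4 - 8)/(14 - 8) × (5.4 - 11)/(14 - 11) = 0.010186

P(5.4) = (-14)×L_0(5.4) + 2×L_1(5.4) + 25×L_2(5.4) + 19×L_3(5.4) + 12×L_4(5.4)
P(5.4) = 6.099905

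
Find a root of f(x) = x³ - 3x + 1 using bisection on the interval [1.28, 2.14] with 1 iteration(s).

f(x) = x³ - 3x + 1
Initial interval: [1.28, 2.14]

Iteration 1:
  c_1 = (1.280000 + 2.140000)/2 = 1.710000
  f(c_1) = f(1.710000) = 0.870211
  f(a) × f(c) < 0, new interval: [1.280000, 1.710000]

After 1 iteration(s), the approximation is c_1 = 1.710000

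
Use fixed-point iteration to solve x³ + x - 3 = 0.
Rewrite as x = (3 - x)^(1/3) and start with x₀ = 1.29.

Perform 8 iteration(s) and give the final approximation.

Equation: x³ + x - 3 = 0
Fixed-point form: x = (3 - x)^(1/3)
x₀ = 1.29

x_1 = g(1.290000) = 1.195819
x_2 = g(1.195819) = 1.217382
x_3 = g(1.217382) = 1.212512
x_4 = g(1.212512) = 1.213615
x_5 = g(1.213615) = 1.213366
x_6 = g(1.213366) = 1.213422
x_7 = g(1.213422) = 1.213409
x_8 = g(1.213409) = 1.213412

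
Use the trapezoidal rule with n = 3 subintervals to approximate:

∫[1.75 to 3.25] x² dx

f(x) = x²
a = 1.75, b = 3.25, n = 3
h = (b - a)/n = 0.500000

Trapezoidal rule: (h/2)[f(x₀) + 2f(x₁) + 2f(x₂) + ... + f(xₙ)]

x_0 = 1.7500, f(x_0) = 3.062500, coefficient = 1
x_1 = 2.2500, f(x_1) = 5.062500, coefficient = 2
x_2 = 2.7500, f(x_2) = 7.562500, coefficient = 2
x_3 = 3.2500, f(x_3) = 10.562500, coefficient = 1

I ≈ (0.500000/2) × 38.875000 = 9.718750
Exact value: 9.656250
Error: 0.062500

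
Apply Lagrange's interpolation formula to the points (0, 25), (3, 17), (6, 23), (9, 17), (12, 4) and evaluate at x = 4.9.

Lagrange interpolation formula:
P(x) = Σ yᵢ × Lᵢ(x)
where Lᵢ(x) = Π_{j≠i} (x - xⱼ)/(xᵢ - xⱼ)

L_0(4.9) = (4.9 - 3)/(0 - 3) × (4.9 - 6)/(0 - 6) × (4.9 - 9)/(0 - 9) × (4.9 - 12)/(0 - 12) = -0.031296
L_1(4.9) = (4.9 - 0)/(3 - 0) × (4.9 - 6)/(3 - 6) × (4.9 - 9)/(3 - 9) × (4.9 - 12)/(3 - 12) = 0.322845
L_2(4.9) = (4.9 - 0)/(6 - 0) × (4.9 - 3)/(6 - 3) × (4.9 - 9)/(6 - 9) × (4.9 - 12)/(6 - 12) = 0.836463
L_3(4.9) = (4.9 - 0)/(9 - 0) × (4.9 - 3)/(9 - 3) × (4.9 - 6)/(9 - 6) × (4.9 - 12)/(9 - 12) = -0.149611
L_4(4.9) = (4.9 - 0)/(12 - 0) × (4.9 - 3)/(12 - 3) × (4.9 - 6)/(12 - 6) × (4.9 - 9)/(12 - 9) = 0.021599

P(4.9) = 25×L_0(4.9) + 17×L_1(4.9) + 23×L_2(4.9) + 17×L_3(4.9) + 4×L_4(4.9)
P(4.9) = 21.487625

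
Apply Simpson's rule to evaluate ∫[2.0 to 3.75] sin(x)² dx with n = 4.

f(x) = sin(x)²
a = 2.0, b = 3.75, n = 4
h = (b - a)/n = 0.437500

Simpson's rule: (h/3)[f(x₀) + 4f(x₁) + 2f(x₂) + ... + f(xₙ)]

x_0 = 2.0000, f(x_0) = 0.826822, coefficient = 1
x_1 = 2.4375, f(x_1) = 0.419052, coefficient = 4
x_2 = 2.8750, f(x_2) = 0.069404, coefficient = 2
x_3 = 3.3125, f(x_3) = 0.028926, coefficient = 4
x_4 = 3.7500, f(x_4) = 0.326682, coefficient = 1

I ≈ (0.437500/3) × 3.084225 = 0.449783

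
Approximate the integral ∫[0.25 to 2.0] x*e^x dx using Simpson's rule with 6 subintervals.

f(x) = x*e^x
a = 0.25, b = 2.0, n = 6
h = (b - a)/n = 0.291667

Simpson's rule: (h/3)[f(x₀) + 4f(x₁) + 2f(x₂) + ... + f(xₙ)]

x_0 = 0.2500, f(x_0) = 0.321006, coefficient = 1
x_1 = 0.5417, f(x_1) = 0.931054, coefficient = 4
x_2 = 0.8333, f(x_2) = 1.917480, coefficient = 2
x_3 = 1.1250, f(x_3) = 3.465244, coefficient = 4
x_4 = 1.4167, f(x_4) = 5.841417, coefficient = 2
x_5 = 1.7083, f(x_5) = 9.429580, coefficient = 4
x_6 = 2.0000, f(x_6) = 14.778112, coefficient = 1

I ≈ (0.291667/3) × 85.920425 = 8.353375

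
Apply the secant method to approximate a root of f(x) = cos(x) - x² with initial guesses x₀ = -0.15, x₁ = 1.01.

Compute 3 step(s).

f(x) = cos(x) - x²
x₀ = -0.15, x₁ = 1.01

Secant formula: x_{n+1} = x_n - f(x_n)(x_n - x_{n-1})/(f(x_n) - f(x_{n-1}))

Iteration 1:
  f(-0.150000) = 0.966271
  f(1.010000) = -0.488239
  x_2 = 1.010000 - (-0.488239)×(1.010000 - (-0.150000))/(-0.488239 - 0.966271)
       = 0.620620
Iteration 2:
  f(1.010000) = -0.488239
  f(0.620620) = 0.428349
  x_3 = 0.620620 - 0.428349×(0.620620 - 1.010000)/(0.428349 - (-0.488239))
       = 0.802589
Iteration 3:
  f(0.620620) = 0.428349
  f(0.802589) = 0.050698
  x_4 = 0.802589 - 0.050698×(0.802589 - 0.620620)/(0.050698 - 0.428349)
       = 0.827018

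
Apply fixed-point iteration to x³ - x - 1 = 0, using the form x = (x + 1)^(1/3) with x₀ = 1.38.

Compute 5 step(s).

Equation: x³ - x - 1 = 0
Fixed-point form: x = (x + 1)^(1/3)
x₀ = 1.38

x_1 = g(1.380000) = 1.335136
x_2 = g(1.335136) = 1.326694
x_3 = g(1.326694) = 1.325093
x_4 = g(1.325093) = 1.324789
x_5 = g(1.324789) = 1.324731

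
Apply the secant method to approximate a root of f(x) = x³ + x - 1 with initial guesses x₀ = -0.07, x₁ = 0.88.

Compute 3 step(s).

f(x) = x³ + x - 1
x₀ = -0.07, x₁ = 0.88

Secant formula: x_{n+1} = x_n - f(x_n)(x_n - x_{n-1})/(f(x_n) - f(x_{n-1}))

Iteration 1:
  f(-0.070000) = -1.070343
  f(0.880000) = 0.561472
  x_2 = 0.880000 - 0.561472×(0.880000 - (-0.070000))/(0.561472 - (-1.070343))
       = 0.553126
Iteration 2:
  f(0.880000) = 0.561472
  f(0.553126) = -0.277647
  x_3 = 0.553126 - (-0.277647)×(0.553126 - 0.880000)/(-0.277647 - 0.561472)
       = 0.661281
Iteration 3:
  f(0.553126) = -0.277647
  f(0.661281) = -0.049545
  x_4 = 0.661281 - (-0.049545)×(0.661281 - 0.553126)/(-0.049545 - (-0.277647))
       = 0.684773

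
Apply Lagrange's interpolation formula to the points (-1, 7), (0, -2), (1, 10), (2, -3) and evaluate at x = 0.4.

Lagrange interpolation formula:
P(x) = Σ yᵢ × Lᵢ(x)
where Lᵢ(x) = Π_{j≠i} (x - xⱼ)/(xᵢ - xⱼ)

L_0(0.4) = (0.4 - 0)/(-1 - 0) × (0.4 - 1)/(-1 - 1) × (0.4 - 2)/(-1 - 2) = -0.064000
L_1(0.4) = (0.4 - (-1))/(0 - (-1)) × (0.4 - 1)/(0 - 1) × (0.4 - 2)/(0 - 2) = 0.672000
L_2(0.4) = (0.4 - (-1))/(1 - (-1)) × (0.4 - 0)/(1 - 0) × (0.4 - 2)/(1 - 2) = 0.448000
L_3(0.4) = (0.4 - (-1))/(2 - (-1)) × (0.4 - 0)/(2 - 0) × (0.4 - 1)/(2 - 1) = -0.056000

P(0.4) = 7×L_0(0.4) + (-2)×L_1(0.4) + 10×L_2(0.4) + (-3)×L_3(0.4)
P(0.4) = 2.856000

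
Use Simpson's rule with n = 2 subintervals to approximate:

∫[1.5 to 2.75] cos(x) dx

f(x) = cos(x)
a = 1.5, b = 2.75, n = 2
h = (b - a)/n = 0.625000

Simpson's rule: (h/3)[f(x₀) + 4f(x₁) + 2f(x₂) + ... + f(xₙ)]

x_0 = 1.5000, f(x_0) = 0.070737, coefficient = 1
x_1 = 2.1250, f(x_1) = -0.526266, coefficient = 4
x_2 = 2.7500, f(x_2) = -0.924302, coefficient = 1

I ≈ (0.625000/3) × -2.958631 = -0.616381
Exact value: -0.615834
Error: 0.000547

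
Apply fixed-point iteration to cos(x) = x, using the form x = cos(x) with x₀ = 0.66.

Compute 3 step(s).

Equation: cos(x) = x
Fixed-point form: x = cos(x)
x₀ = 0.66

x_1 = g(0.660000) = 0.789992
x_2 = g(0.789992) = 0.703851
x_3 = g(0.703851) = 0.762356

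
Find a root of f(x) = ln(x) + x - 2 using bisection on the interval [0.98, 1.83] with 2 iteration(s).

f(x) = ln(x) + x - 2
Initial interval: [0.98, 1.83]

Iteration 1:
  c_1 = (0.980000 + 1.830000)/2 = 1.405000
  f(c_1) = f(1.405000) = -0.254963
  f(a) × f(c) ≥ 0, new interval: [1.405000, 1.830000]
Iteration 2:
  c_2 = (1.405000 + 1.830000)/2 = 1.617500
  f(c_2) = f(1.617500) = 0.098382
  f(a) × f(c) < 0, new interval: [1.405000, 1.617500]

After 2 iteration(s), the approximation is c_2 = 1.617500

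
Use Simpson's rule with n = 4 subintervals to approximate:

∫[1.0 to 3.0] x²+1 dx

f(x) = x²+1
a = 1.0, b = 3.0, n = 4
h = (b - a)/n = 0.500000

Simpson's rule: (h/3)[f(x₀) + 4f(x₁) + 2f(x₂) + ... + f(xₙ)]

x_0 = 1.0000, f(x_0) = 2.000000, coefficient = 1
x_1 = 1.5000, f(x_1) = 3.250000, coefficient = 4
x_2 = 2.0000, f(x_2) = 5.000000, coefficient = 2
x_3 = 2.5000, f(x_3) = 7.250000, coefficient = 4
x_4 = 3.0000, f(x_4) = 10.000000, coefficient = 1

I ≈ (0.500000/3) × 64.000000 = 10.666667
Exact value: 10.666667
Error: 0.000000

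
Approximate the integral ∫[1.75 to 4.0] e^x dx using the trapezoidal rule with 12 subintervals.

f(x) = e^x
a = 1.75, b = 4.0, n = 12
h = (b - a)/n = 0.187500

Trapezoidal rule: (h/2)[f(x₀) + 2f(x₁) + 2f(x₂) + ... + f(xₙ)]

x_0 = 1.7500, f(x_0) = 5.754603, coefficient = 1
x_1 = 1.9375, f(x_1) = 6.941376, coefficient = 2
x_2 = 2.1250, f(x_2) = 8.372897, coefficient = 2
x_3 = 2.3125, f(x_3) = 10.099642, coefficient = 2
x_4 = 2.5000, f(x_4) = 12.182494, coefficient = 2
x_5 = 2.6875, f(x_5) = 14.694893, coefficient = 2
x_6 = 2.8750, f(x_6) = 17.725424, coefficient = 2
x_7 = 3.0625, f(x_7) = 21.380943, coefficient = 2
x_8 = 3.2500, f(x_8) = 25.790340, coefficient = 2
x_9 = 3.4375, f(x_9) = 31.109088, coefficient = 2
x_10 = 3.6250, f(x_10) = 37.524723, coefficient = 2
x_11 = 3.8125, f(x_11) = 45.263456, coefficient = 2
x_12 = 4.0000, f(x_12) = 54.598150, coefficient = 1

I ≈ (0.187500/2) × 522.523306 = 48.986560
Exact value: 48.843547
Error: 0.143013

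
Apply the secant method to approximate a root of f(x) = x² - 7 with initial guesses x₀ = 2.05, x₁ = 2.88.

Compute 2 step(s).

f(x) = x² - 7
x₀ = 2.05, x₁ = 2.88

Secant formula: x_{n+1} = x_n - f(x_n)(x_n - x_{n-1})/(f(x_n) - f(x_{n-1}))

Iteration 1:
  f(2.050000) = -2.797500
  f(2.880000) = 1.294400
  x_2 = 2.880000 - 1.294400×(2.880000 - 2.050000)/(1.294400 - (-2.797500))
       = 2.617444
Iteration 2:
  f(2.880000) = 1.294400
  f(2.617444) = -0.148986
  x_3 = 2.617444 - (-0.148986)×(2.617444 - 2.880000)/(-0.148986 - 1.294400)
       = 2.644545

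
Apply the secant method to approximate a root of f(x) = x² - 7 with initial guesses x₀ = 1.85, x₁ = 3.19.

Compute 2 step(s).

f(x) = x² - 7
x₀ = 1.85, x₁ = 3.19

Secant formula: x_{n+1} = x_n - f(x_n)(x_n - x_{n-1})/(f(x_n) - f(x_{n-1}))

Iteration 1:
  f(1.850000) = -3.577500
  f(3.190000) = 3.176100
  x_2 = 3.190000 - 3.176100×(3.190000 - 1.850000)/(3.176100 - (-3.577500))
       = 2.559821
Iteration 2:
  f(3.190000) = 3.176100
  f(2.559821) = -0.447314
  x_3 = 2.559821 - (-0.447314)×(2.559821 - 3.190000)/(-0.447314 - 3.176100)
       = 2.637618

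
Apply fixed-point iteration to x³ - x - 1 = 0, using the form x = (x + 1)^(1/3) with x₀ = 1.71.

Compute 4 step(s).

Equation: x³ - x - 1 = 0
Fixed-point form: x = (x + 1)^(1/3)
x₀ = 1.71

x_1 = g(1.710000) = 1.394194
x_2 = g(1.394194) = 1.337785
x_3 = g(1.337785) = 1.327195
x_4 = g(1.327195) = 1.325188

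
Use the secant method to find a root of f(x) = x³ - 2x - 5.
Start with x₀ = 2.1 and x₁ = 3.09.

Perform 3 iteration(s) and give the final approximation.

f(x) = x³ - 2x - 5
x₀ = 2.1, x₁ = 3.09

Secant formula: x_{n+1} = x_n - f(x_n)(x_n - x_{n-1})/(f(x_n) - f(x_{n-1}))

Iteration 1:
  f(2.100000) = 0.061000
  f(3.090000) = 18.323629
  x_2 = 3.090000 - 18.323629×(3.090000 - 2.100000)/(18.323629 - 0.061000)
       = 2.096693
Iteration 2:
  f(3.090000) = 18.323629
  f(2.096693) = 0.023934
  x_3 = 2.096693 - 0.023934×(2.096693 - 3.090000)/(0.023934 - 18.323629)
       = 2.095394
Iteration 3:
  f(2.096693) = 0.023934
  f(2.095394) = 0.009409
  x_4 = 2.095394 - 0.009409×(2.095394 - 2.096693)/(0.009409 - 0.023934)
       = 2.094552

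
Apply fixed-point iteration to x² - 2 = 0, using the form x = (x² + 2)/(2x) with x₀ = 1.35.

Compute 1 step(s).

Equation: x² - 2 = 0
Fixed-point form: x = (x² + 2)/(2x)
x₀ = 1.35

x_1 = g(1.350000) = 1.415741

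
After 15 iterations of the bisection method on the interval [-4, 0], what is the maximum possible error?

Bisection error bound: |error| ≤ (b-a)/2^n
|error| ≤ (0 - (-4))/2^15 = 4/2^15
|error| ≤ 0.0001220703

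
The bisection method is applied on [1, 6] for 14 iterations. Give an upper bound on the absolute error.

Bisection error bound: |error| ≤ (b-a)/2^n
|error| ≤ (6 - 1)/2^14 = 5/2^14
|error| ≤ 0.0003051758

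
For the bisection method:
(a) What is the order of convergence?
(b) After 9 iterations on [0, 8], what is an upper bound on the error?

(a) Bisection has linear (order 1) convergence; the error is halved each step.

(b) Error bound = (b-a)/2^n = (8 - 0)/2^{9}
    = 8/2^{9}

(a) 1 (linear); (b) error ≤ 1.56e-02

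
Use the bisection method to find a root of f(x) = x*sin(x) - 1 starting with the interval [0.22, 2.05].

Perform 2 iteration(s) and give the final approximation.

f(x) = x*sin(x) - 1
Initial interval: [0.22, 2.05]

Iteration 1:
  c_1 = (0.220000 + 2.050000)/2 = 1.135000
  f(c_1) = f(1.135000) = 0.028916
  f(a) × f(c) < 0, new interval: [0.220000, 1.135000]
Iteration 2:
  c_2 = (0.220000 + 1.135000)/2 = 0.677500
  f(c_2) = f(0.677500) = -0.575311
  f(a) × f(c) ≥ 0, new interval: [0.677500, 1.135000]

After 2 iteration(s), the approximation is c_2 = 0.677500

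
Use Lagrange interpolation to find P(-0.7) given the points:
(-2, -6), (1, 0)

Lagrange interpolation formula:
P(x) = Σ yᵢ × Lᵢ(x)
where Lᵢ(x) = Π_{j≠i} (x - xⱼ)/(xᵢ - xⱼ)

L_0(-0.7) = (-0.7 - 1)/(-2 - 1) = 0.566667
L_1(-0.7) = (-0.7 - (-2))/(1 - (-2)) = 0.433333

P(-0.7) = (-6)×L_0(-0.7) + 0×L_1(-0.7)
P(-0.7) = -3.400000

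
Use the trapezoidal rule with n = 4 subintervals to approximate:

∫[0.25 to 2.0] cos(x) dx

f(x) = cos(x)
a = 0.25, b = 2.0, n = 4
h = (b - a)/n = 0.437500

Trapezoidal rule: (h/2)[f(x₀) + 2f(x₁) + 2f(x₂) + ... + f(xₙ)]

x_0 = 0.2500, f(x_0) = 0.968912, coefficient = 1
x_1 = 0.6875, f(x_1) = 0.772835, coefficient = 2
x_2 = 1.1250, f(x_2) = 0.431177, coefficient = 2
x_3 = 1.5625, f(x_3) = 0.008296, coefficient = 2
x_4 = 2.0000, f(x_4) = -0.416147, coefficient = 1

I ≈ (0.437500/2) × 2.977381 = 0.651302
Exact value: 0.661893
Error: 0.010591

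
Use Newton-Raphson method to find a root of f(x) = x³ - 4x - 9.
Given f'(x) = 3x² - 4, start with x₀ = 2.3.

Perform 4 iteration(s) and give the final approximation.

f(x) = x³ - 4x - 9
f'(x) = 3x² - 4
x₀ = 2.3

Newton-Raphson formula: x_{n+1} = x_n - f(x_n)/f'(x_n)

Iteration 1:
  f(2.300000) = -6.033000
  f'(2.300000) = 11.870000
  x_1 = 2.300000 - (-6.033000)/11.870000 = 2.808256
Iteration 2:
  f(2.808256) = 1.913732
  f'(2.808256) = 19.658907
  x_2 = 2.808256 - 1.913732/19.658907 = 2.710909
Iteration 3:
  f(2.710909) = 0.078914
  f'(2.710909) = 18.047087
  x_3 = 2.710909 - 0.078914/18.047087 = 2.706537
Iteration 4:
  f(2.706537) = 0.000155
  f'(2.706537) = 17.976021
  x_4 = 2.706537 - 0.000155/17.976021 = 2.706528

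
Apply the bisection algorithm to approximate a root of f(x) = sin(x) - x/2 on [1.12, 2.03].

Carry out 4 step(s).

f(x) = sin(x) - x/2
Initial interval: [1.12, 2.03]

Iteration 1:
  c_1 = (1.120000 + 2.030000)/2 = 1.575000
  f(c_1) = f(1.575000) = 0.212491
  f(a) × f(c) ≥ 0, new interval: [1.575000, 2.030000]
Iteration 2:
  c_2 = (1.575000 + 2.030000)/2 = 1.802500
  f(c_2) = f(1.802500) = 0.072027
  f(a) × f(c) ≥ 0, new interval: [1.802500, 2.030000]
Iteration 3:
  c_3 = (1.802500 + 2.030000)/2 = 1.916250
  f(c_3) = f(1.916250) = -0.017203
  f(a) × f(c) < 0, new interval: [1.802500, 1.916250]
Iteration 4:
  c_4 = (1.802500 + 1.916250)/2 = 1.859375
  f(c_4) = f(1.859375) = 0.028962
  f(a) × f(c) ≥ 0, new interval: [1.859375, 1.916250]

After 4 iteration(s), the approximation is c_4 = 1.859375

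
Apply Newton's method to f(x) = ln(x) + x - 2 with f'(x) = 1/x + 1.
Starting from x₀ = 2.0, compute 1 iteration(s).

f(x) = ln(x) + x - 2
f'(x) = 1/x + 1
x₀ = 2.0

Newton-Raphson formula: x_{n+1} = x_n - f(x_n)/f'(x_n)

Iteration 1:
  f(2.000000) = 0.693147
  f'(2.000000) = 1.500000
  x_1 = 2.000000 - 0.693147/1.500000 = 1.537902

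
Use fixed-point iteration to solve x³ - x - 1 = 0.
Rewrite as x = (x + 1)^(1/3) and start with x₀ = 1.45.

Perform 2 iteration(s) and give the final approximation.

Equation: x³ - x - 1 = 0
Fixed-point form: x = (x + 1)^(1/3)
x₀ = 1.45

x_1 = g(1.450000) = 1.348100
x_2 = g(1.348100) = 1.329144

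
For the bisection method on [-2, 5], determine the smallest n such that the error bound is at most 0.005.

We need (b-a)/2^n ≤ 0.005
(5 - (-2))/2^n ≤ 0.005
7/2^n ≤ 0.005
2^n ≥ 1400
n ≥ log₂(1400) = 10.45
n ≥ 11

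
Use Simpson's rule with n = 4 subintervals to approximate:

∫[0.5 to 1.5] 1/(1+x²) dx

f(x) = 1/(1+x²)
a = 0.5, b = 1.5, n = 4
h = (b - a)/n = 0.250000

Simpson's rule: (h/3)[f(x₀) + 4f(x₁) + 2f(x₂) + ... + f(xₙ)]

x_0 = 0.5000, f(x_0) = 0.800000, coefficient = 1
x_1 = 0.7500, f(x_1) = 0.640000, coefficient = 4
x_2 = 1.0000, f(x_2) = 0.500000, coefficient = 2
x_3 = 1.2500, f(x_3) = 0.390244, coefficient = 4
x_4 = 1.5000, f(x_4) = 0.307692, coefficient = 1

I ≈ (0.250000/3) × 6.228668 = 0.519056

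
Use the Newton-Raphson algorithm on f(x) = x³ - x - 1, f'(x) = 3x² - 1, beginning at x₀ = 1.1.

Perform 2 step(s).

f(x) = x³ - x - 1
f'(x) = 3x² - 1
x₀ = 1.1

Newton-Raphson formula: x_{n+1} = x_n - f(x_n)/f'(x_n)

Iteration 1:
  f(1.100000) = -0.769000
  f'(1.100000) = 2.630000
  x_1 = 1.100000 - (-0.769000)/2.630000 = 1.392395
Iteration 2:
  f(1.392395) = 0.307132
  f'(1.392395) = 4.816295
  x_2 = 1.392395 - 0.307132/4.816295 = 1.328626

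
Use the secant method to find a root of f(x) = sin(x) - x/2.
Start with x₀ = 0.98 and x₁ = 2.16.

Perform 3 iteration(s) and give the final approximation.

f(x) = sin(x) - x/2
x₀ = 0.98, x₁ = 2.16

Secant formula: x_{n+1} = x_n - f(x_n)(x_n - x_{n-1})/(f(x_n) - f(x_{n-1}))

Iteration 1:
  f(0.980000) = 0.340497
  f(2.160000) = -0.248617
  x_2 = 2.160000 - (-0.248617)×(2.160000 - 0.980000)/(-0.248617 - 0.340497)
       = 1.662019
Iteration 2:
  f(2.160000) = -0.248617
  f(1.662019) = 0.164833
  x_3 = 1.662019 - 0.164833×(1.662019 - 2.160000)/(0.164833 - (-0.248617))
       = 1.860552
Iteration 3:
  f(1.662019) = 0.164833
  f(1.860552) = 0.028037
  x_4 = 1.860552 - 0.028037×(1.860552 - 1.662019)/(0.028037 - 0.164833)
       = 1.901244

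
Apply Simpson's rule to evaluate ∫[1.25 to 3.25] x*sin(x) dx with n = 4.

f(x) = x*sin(x)
a = 1.25, b = 3.25, n = 4
h = (b - a)/n = 0.500000

Simpson's rule: (h/3)[f(x₀) + 4f(x₁) + 2f(x₂) + ... + f(xₙ)]

x_0 = 1.2500, f(x_0) = 1.186231, coefficient = 1
x_1 = 1.7500, f(x_1) = 1.721975, coefficient = 4
x_2 = 2.2500, f(x_2) = 1.750665, coefficient = 2
x_3 = 2.7500, f(x_3) = 1.049568, coefficient = 4
x_4 = 3.2500, f(x_4) = -0.351634, coefficient = 1

I ≈ (0.500000/3) × 15.422099 = 2.570350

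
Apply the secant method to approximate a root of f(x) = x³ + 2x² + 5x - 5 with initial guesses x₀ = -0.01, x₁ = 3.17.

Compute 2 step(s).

f(x) = x³ + 2x² + 5x - 5
x₀ = -0.01, x₁ = 3.17

Secant formula: x_{n+1} = x_n - f(x_n)(x_n - x_{n-1})/(f(x_n) - f(x_{n-1}))

Iteration 1:
  f(-0.010000) = -5.049801
  f(3.170000) = 62.802813
  x_2 = 3.170000 - 62.802813×(3.170000 - (-0.010000))/(62.802813 - (-5.049801))
       = 0.226665
Iteration 2:
  f(3.170000) = 62.802813
  f(0.226665) = -3.752273
  x_3 = 0.226665 - (-3.752273)×(0.226665 - 3.170000)/(-3.752273 - 62.802813)
       = 0.392606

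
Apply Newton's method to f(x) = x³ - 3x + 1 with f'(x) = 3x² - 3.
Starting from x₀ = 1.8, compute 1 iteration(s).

f(x) = x³ - 3x + 1
f'(x) = 3x² - 3
x₀ = 1.8

Newton-Raphson formula: x_{n+1} = x_n - f(x_n)/f'(x_n)

Iteration 1:
  f(1.800000) = 1.432000
  f'(1.800000) = 6.720000
  x_1 = 1.800000 - 1.432000/6.720000 = 1.586905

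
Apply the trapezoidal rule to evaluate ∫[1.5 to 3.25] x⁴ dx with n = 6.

f(x) = x⁴
a = 1.5, b = 3.25, n = 6
h = (b - a)/n = 0.291667

Trapezoidal rule: (h/2)[f(x₀) + 2f(x₁) + 2f(x₂) + ... + f(xₙ)]

x_0 = 1.5000, f(x_0) = 5.062500, coefficient = 1
x_1 = 1.7917, f(x_1) = 10.304546, coefficient = 2
x_2 = 2.0833, f(x_2) = 18.838011, coefficient = 2
x_3 = 2.3750, f(x_3) = 31.816650, coefficient = 2
x_4 = 2.6667, f(x_4) = 50.567901, coefficient = 2
x_5 = 2.9583, f(x_5) = 76.592885, coefficient = 2
x_6 = 3.2500, f(x_6) = 111.566406, coefficient = 1

I ≈ (0.291667/2) × 492.868893 = 71.876714
Exact value: 70.999414
Error: 0.877300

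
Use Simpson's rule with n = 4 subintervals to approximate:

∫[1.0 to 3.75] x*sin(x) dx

f(x) = x*sin(x)
a = 1.0, b = 3.75, n = 4
h = (b - a)/n = 0.687500

Simpson's rule: (h/3)[f(x₀) + 4f(x₁) + 2f(x₂) + ... + f(xₙ)]

x_0 = 1.0000, f(x_0) = 0.841471, coefficient = 1
x_1 = 1.6875, f(x_1) = 1.676021, coefficient = 4
x_2 = 2.3750, f(x_2) = 1.647502, coefficient = 2
x_3 = 3.0625, f(x_3) = 0.241969, coefficient = 4
x_4 = 3.7500, f(x_4) = -2.143355, coefficient = 1

I ≈ (0.687500/3) × 9.665081 = 2.214914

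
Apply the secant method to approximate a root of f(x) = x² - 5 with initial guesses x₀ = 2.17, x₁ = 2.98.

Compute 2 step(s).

f(x) = x² - 5
x₀ = 2.17, x₁ = 2.98

Secant formula: x_{n+1} = x_n - f(x_n)(x_n - x_{n-1})/(f(x_n) - f(x_{n-1}))

Iteration 1:
  f(2.170000) = -0.291100
  f(2.980000) = 3.880400
  x_2 = 2.980000 - 3.880400×(2.980000 - 2.170000)/(3.880400 - (-0.291100))
       = 2.226524
Iteration 2:
  f(2.980000) = 3.880400
  f(2.226524) = -0.042590
  x_3 = 2.226524 - (-0.042590)×(2.226524 - 2.980000)/(-0.042590 - 3.880400)
       = 2.234704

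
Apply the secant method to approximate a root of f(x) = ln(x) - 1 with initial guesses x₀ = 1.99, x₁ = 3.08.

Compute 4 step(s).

f(x) = ln(x) - 1
x₀ = 1.99, x₁ = 3.08

Secant formula: x_{n+1} = x_n - f(x_n)(x_n - x_{n-1})/(f(x_n) - f(x_{n-1}))

Iteration 1:
  f(1.990000) = -0.311865
  f(3.080000) = 0.124930
  x_2 = 3.080000 - 0.124930×(3.080000 - 1.990000)/(0.124930 - (-0.311865))
       = 2.768244
Iteration 2:
  f(3.080000) = 0.124930
  f(2.768244) = 0.018213
  x_3 = 2.768244 - 0.018213×(2.768244 - 3.080000)/(0.018213 - 0.124930)
       = 2.715037
Iteration 3:
  f(2.768244) = 0.018213
  f(2.715037) = -0.001194
  x_4 = 2.715037 - (-0.001194)×(2.715037 - 2.768244)/(-0.001194 - 0.018213)
       = 2.718312
Iteration 4:
  f(2.715037) = -0.001194
  f(2.718312) = 0.000011
  x_5 = 2.718312 - 0.000011×(2.718312 - 2.715037)/(0.000011 - (-0.001194))
       = 2.718282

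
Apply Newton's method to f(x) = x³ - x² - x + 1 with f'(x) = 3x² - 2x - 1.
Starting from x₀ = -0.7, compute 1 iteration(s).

f(x) = x³ - x² - x + 1
f'(x) = 3x² - 2x - 1
x₀ = -0.7

Newton-Raphson formula: x_{n+1} = x_n - f(x_n)/f'(x_n)

Iteration 1:
  f(-0.700000) = 0.867000
  f'(-0.700000) = 1.870000
  x_1 = -0.700000 - 0.867000/1.870000 = -1.163636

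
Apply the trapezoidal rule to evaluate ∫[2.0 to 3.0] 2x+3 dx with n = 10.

f(x) = 2x+3
a = 2.0, b = 3.0, n = 10
h = (b - a)/n = 0.100000

Trapezoidal rule: (h/2)[f(x₀) + 2f(x₁) + 2f(x₂) + ... + f(xₙ)]

x_0 = 2.0000, f(x_0) = 7.000000, coefficient = 1
x_1 = 2.1000, f(x_1) = 7.200000, coefficient = 2
x_2 = 2.2000, f(x_2) = 7.400000, coefficient = 2
x_3 = 2.3000, f(x_3) = 7.600000, coefficient = 2
x_4 = 2.4000, f(x_4) = 7.800000, coefficient = 2
x_5 = 2.5000, f(x_5) = 8.000000, coefficient = 2
x_6 = 2.6000, f(x_6) = 8.200000, coefficient = 2
x_7 = 2.7000, f(x_7) = 8.400000, coefficient = 2
x_8 = 2.8000, f(x_8) = 8.600000, coefficient = 2
x_9 = 2.9000, f(x_9) = 8.800000, coefficient = 2
x_10 = 3.0000, f(x_10) = 9.000000, coefficient = 1

I ≈ (0.100000/2) × 160.000000 = 8.000000
Exact value: 8.000000
Error: 0.000000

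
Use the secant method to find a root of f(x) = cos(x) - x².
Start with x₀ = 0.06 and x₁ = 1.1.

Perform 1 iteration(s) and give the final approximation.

f(x) = cos(x) - x²
x₀ = 0.06, x₁ = 1.1

Secant formula: x_{n+1} = x_n - f(x_n)(x_n - x_{n-1})/(f(x_n) - f(x_{n-1}))

Iteration 1:
  f(0.060000) = 0.994601
  f(1.100000) = -0.756404
  x_2 = 1.100000 - (-0.756404)×(1.100000 - 0.060000)/(-0.756404 - 0.994601)
       = 0.650738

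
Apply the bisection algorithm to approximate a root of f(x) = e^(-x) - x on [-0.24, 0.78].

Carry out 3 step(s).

f(x) = e^(-x) - x
Initial interval: [-0.24, 0.78]

Iteration 1:
  c_1 = (-0.240000 + 0.780000)/2 = 0.270000
  f(c_1) = f(0.270000) = 0.493379
  f(a) × f(c) ≥ 0, new interval: [0.270000, 0.780000]
Iteration 2:
  c_2 = (0.270000 + 0.780000)/2 = 0.525000
  f(c_2) = f(0.525000) = 0.066555
  f(a) × f(c) ≥ 0, new interval: [0.525000, 0.780000]
Iteration 3:
  c_3 = (0.525000 + 0.780000)/2 = 0.652500
  f(c_3) = f(0.652500) = -0.131758
  f(a) × f(c) < 0, new interval: [0.525000, 0.652500]

After 3 iteration(s), the approximation is c_3 = 0.652500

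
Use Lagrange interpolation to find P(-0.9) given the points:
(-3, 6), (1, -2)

Lagrange interpolation formula:
P(x) = Σ yᵢ × Lᵢ(x)
where Lᵢ(x) = Π_{j≠i} (x - xⱼ)/(xᵢ - xⱼ)

L_0(-0.9) = (-0.9 - 1)/(-3 - 1) = 0.475000
L_1(-0.9) = (-0.9 - (-3))/(1 - (-3)) = 0.525000

P(-0.9) = 6×L_0(-0.9) + (-2)×L_1(-0.9)
P(-0.9) = 1.800000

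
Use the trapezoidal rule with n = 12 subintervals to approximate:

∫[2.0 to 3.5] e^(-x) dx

f(x) = e^(-x)
a = 2.0, b = 3.5, n = 12
h = (b - a)/n = 0.125000

Trapezoidal rule: (h/2)[f(x₀) + 2f(x₁) + 2f(x₂) + ... + f(xₙ)]

x_0 = 2.0000, f(x_0) = 0.135335, coefficient = 1
x_1 = 2.1250, f(x_1) = 0.119433, coefficient = 2
x_2 = 2.2500, f(x_2) = 0.105399, coefficient = 2
x_3 = 2.3750, f(x_3) = 0.093014, coefficient = 2
x_4 = 2.5000, f(x_4) = 0.082085, coefficient = 2
x_5 = 2.6250, f(x_5) = 0.072440, coefficient = 2
x_6 = 2.7500, f(x_6) = 0.063928, coefficient = 2
x_7 = 2.8750, f(x_7) = 0.056416, coefficient = 2
x_8 = 3.0000, f(x_8) = 0.049787, coefficient = 2
x_9 = 3.1250, f(x_9) = 0.043937, coefficient = 2
x_10 = 3.2500, f(x_10) = 0.038774, coefficient = 2
x_11 = 3.3750, f(x_11) = 0.034218, coefficient = 2
x_12 = 3.5000, f(x_12) = 0.030197, coefficient = 1

I ≈ (0.125000/2) × 1.684396 = 0.105275
Exact value: 0.105138
Error: 0.000137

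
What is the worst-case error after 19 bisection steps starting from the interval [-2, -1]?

Bisection error bound: |error| ≤ (b-a)/2^n
|error| ≤ (-1 - (-2))/2^19 = 1/2^19
|error| ≤ 0.0000019073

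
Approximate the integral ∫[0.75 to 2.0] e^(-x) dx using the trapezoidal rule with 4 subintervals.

f(x) = e^(-x)
a = 0.75, b = 2.0, n = 4
h = (b - a)/n = 0.312500

Trapezoidal rule: (h/2)[f(x₀) + 2f(x₁) + 2f(x₂) + ... + f(xₙ)]

x_0 = 0.7500, f(x_0) = 0.472367, coefficient = 1
x_1 = 1.0625, f(x_1) = 0.345591, coefficient = 2
x_2 = 1.3750, f(x_2) = 0.252840, coefficient = 2
x_3 = 1.6875, f(x_3) = 0.184981, coefficient = 2
x_4 = 2.0000, f(x_4) = 0.135335, coefficient = 1

I ≈ (0.312500/2) × 2.174525 = 0.339770
Exact value: 0.337031
Error: 0.002738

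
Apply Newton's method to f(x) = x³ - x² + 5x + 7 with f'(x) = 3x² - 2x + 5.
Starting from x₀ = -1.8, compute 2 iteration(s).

f(x) = x³ - x² + 5x + 7
f'(x) = 3x² - 2x + 5
x₀ = -1.8

Newton-Raphson formula: x_{n+1} = x_n - f(x_n)/f'(x_n)

Iteration 1:
  f(-1.800000) = -11.072000
  f'(-1.800000) = 18.320000
  x_1 = -1.800000 - (-11.072000)/18.320000 = -1.195633
Iteration 2:
  f(-1.195633) = -2.116909
  f'(-1.195633) = 11.679883
  x_2 = -1.195633 - (-2.116909)/11.679883 = -1.014389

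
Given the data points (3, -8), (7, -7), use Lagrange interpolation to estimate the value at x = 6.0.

Lagrange interpolation formula:
P(x) = Σ yᵢ × Lᵢ(x)
where Lᵢ(x) = Π_{j≠i} (x - xⱼ)/(xᵢ - xⱼ)

L_0(6.0) = (6.0 - 7)/(3 - 7) = 0.250000
L_1(6.0) = (6.0 - 3)/(7 - 3) = 0.750000

P(6.0) = (-8)×L_0(6.0) + (-7)×L_1(6.0)
P(6.0) = -7.250000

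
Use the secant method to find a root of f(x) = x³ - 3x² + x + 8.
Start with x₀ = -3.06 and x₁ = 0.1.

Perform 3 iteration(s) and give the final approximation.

f(x) = x³ - 3x² + x + 8
x₀ = -3.06, x₁ = 0.1

Secant formula: x_{n+1} = x_n - f(x_n)(x_n - x_{n-1})/(f(x_n) - f(x_{n-1}))

Iteration 1:
  f(-3.060000) = -51.803416
  f(0.100000) = 8.071000
  x_2 = 0.100000 - 8.071000×(0.100000 - (-3.060000))/(8.071000 - (-51.803416))
       = -0.325964
Iteration 2:
  f(0.100000) = 8.071000
  f(-0.325964) = 7.320643
  x_3 = -0.325964 - 7.320643×(-0.325964 - 0.100000)/(7.320643 - 8.071000)
       = -4.481763
Iteration 3:
  f(-0.325964) = 7.320643
  f(-4.481763) = -146.761952
  x_4 = -4.481763 - (-146.761952)×(-4.481763 - (-0.325964))/(-146.761952 - 7.320643)
       = -0.523411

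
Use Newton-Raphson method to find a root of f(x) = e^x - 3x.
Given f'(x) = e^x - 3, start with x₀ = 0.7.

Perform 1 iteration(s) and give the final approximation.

f(x) = e^x - 3x
f'(x) = e^x - 3
x₀ = 0.7

Newton-Raphson formula: x_{n+1} = x_n - f(x_n)/f'(x_n)

Iteration 1:
  f(0.700000) = -0.086247
  f'(0.700000) = -0.986247
  x_1 = 0.700000 - (-0.086247)/(-0.986247) = 0.612550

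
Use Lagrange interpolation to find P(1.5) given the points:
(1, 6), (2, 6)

Lagrange interpolation formula:
P(x) = Σ yᵢ × Lᵢ(x)
where Lᵢ(x) = Π_{j≠i} (x - xⱼ)/(xᵢ - xⱼ)

L_0(1.5) = (1.5 - 2)/(1 - 2) = 0.500000
L_1(1.5) = (1.5 - 1)/(2 - 1) = 0.500000

P(1.5) = 6×L_0(1.5) + 6×L_1(1.5)
P(1.5) = 6.000000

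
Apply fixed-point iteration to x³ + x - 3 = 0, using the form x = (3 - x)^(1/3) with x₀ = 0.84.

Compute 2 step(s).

Equation: x³ + x - 3 = 0
Fixed-point form: x = (3 - x)^(1/3)
x₀ = 0.84

x_1 = g(0.840000) = 1.292661
x_2 = g(1.292661) = 1.195198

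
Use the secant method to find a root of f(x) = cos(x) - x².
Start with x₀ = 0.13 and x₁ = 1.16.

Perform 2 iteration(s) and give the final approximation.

f(x) = cos(x) - x²
x₀ = 0.13, x₁ = 1.16

Secant formula: x_{n+1} = x_n - f(x_n)(x_n - x_{n-1})/(f(x_n) - f(x_{n-1}))

Iteration 1:
  f(0.130000) = 0.974662
  f(1.160000) = -0.946260
  x_2 = 1.160000 - (-0.946260)×(1.160000 - 0.130000)/(-0.946260 - 0.974662)
       = 0.652614
Iteration 2:
  f(1.160000) = -0.946260
  f(0.652614) = 0.368593
  x_3 = 0.652614 - 0.368593×(0.652614 - 1.160000)/(0.368593 - (-0.946260))
       = 0.794850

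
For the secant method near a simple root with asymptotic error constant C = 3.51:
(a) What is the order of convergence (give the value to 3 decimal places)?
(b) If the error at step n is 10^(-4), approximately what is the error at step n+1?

(a) Secant method has superlinear convergence with order φ = (1+√5)/2 ≈ 1.618.
    This means |e_{n+1}| ≈ C|e_n|^1.618.

(b) With |e_n| = 10^(-4) and C = 3.51:
    |e_{n+1}| ≈ 3.51 × (10^(-4))^1.618 = 3.51 × 10^(-6.47)

(a) ≈ 1.618 (golden ratio); (b) |e_{n+1}| ≈ 1.184e-06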